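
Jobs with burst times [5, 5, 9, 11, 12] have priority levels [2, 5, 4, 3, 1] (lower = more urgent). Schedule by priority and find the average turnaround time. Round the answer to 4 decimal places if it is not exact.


Sort by priority (ascending = highest first):
Order: [(1, 12), (2, 5), (3, 11), (4, 9), (5, 5)]
Completion times:
  Priority 1, burst=12, C=12
  Priority 2, burst=5, C=17
  Priority 3, burst=11, C=28
  Priority 4, burst=9, C=37
  Priority 5, burst=5, C=42
Average turnaround = 136/5 = 27.2

27.2


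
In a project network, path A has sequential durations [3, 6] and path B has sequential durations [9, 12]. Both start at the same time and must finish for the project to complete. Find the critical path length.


Path A total = 3 + 6 = 9
Path B total = 9 + 12 = 21
Critical path = longest path = max(9, 21) = 21

21


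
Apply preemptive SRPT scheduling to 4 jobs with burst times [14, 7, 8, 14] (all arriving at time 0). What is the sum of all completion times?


Since all jobs arrive at t=0, SRPT equals SPT ordering.
SPT order: [7, 8, 14, 14]
Completion times:
  Job 1: p=7, C=7
  Job 2: p=8, C=15
  Job 3: p=14, C=29
  Job 4: p=14, C=43
Total completion time = 7 + 15 + 29 + 43 = 94

94


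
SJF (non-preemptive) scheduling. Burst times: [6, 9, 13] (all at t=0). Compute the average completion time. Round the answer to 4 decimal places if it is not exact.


SJF order (ascending): [6, 9, 13]
Completion times:
  Job 1: burst=6, C=6
  Job 2: burst=9, C=15
  Job 3: burst=13, C=28
Average completion = 49/3 = 16.3333

16.3333


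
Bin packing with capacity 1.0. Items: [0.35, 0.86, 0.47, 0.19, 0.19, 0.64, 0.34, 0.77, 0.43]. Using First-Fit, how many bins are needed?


Place items sequentially using First-Fit:
  Item 0.35 -> new Bin 1
  Item 0.86 -> new Bin 2
  Item 0.47 -> Bin 1 (now 0.82)
  Item 0.19 -> new Bin 3
  Item 0.19 -> Bin 3 (now 0.38)
  Item 0.64 -> new Bin 4
  Item 0.34 -> Bin 3 (now 0.72)
  Item 0.77 -> new Bin 5
  Item 0.43 -> new Bin 6
Total bins used = 6

6


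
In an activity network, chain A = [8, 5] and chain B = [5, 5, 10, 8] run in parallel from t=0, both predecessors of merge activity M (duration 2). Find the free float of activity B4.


ES(B4) = sum of predecessors on chain B = 20
EF(B4) = ES + duration = 20 + 8 = 28
Successor of B4 is M. ES(M) = max(sum(A), sum(B)) = max(13, 28) = 28
Free float = ES(successor) - EF(current) = 28 - 28 = 0

0


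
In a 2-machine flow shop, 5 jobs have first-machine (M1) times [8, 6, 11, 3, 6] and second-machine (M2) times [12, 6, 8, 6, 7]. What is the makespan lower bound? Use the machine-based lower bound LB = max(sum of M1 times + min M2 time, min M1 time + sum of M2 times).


LB1 = sum(M1 times) + min(M2 times) = 34 + 6 = 40
LB2 = min(M1 times) + sum(M2 times) = 3 + 39 = 42
Lower bound = max(LB1, LB2) = max(40, 42) = 42

42


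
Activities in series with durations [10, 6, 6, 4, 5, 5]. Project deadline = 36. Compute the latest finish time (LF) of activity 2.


LF(activity 2) = deadline - sum of successor durations
Successors: activities 3 through 6 with durations [6, 4, 5, 5]
Sum of successor durations = 20
LF = 36 - 20 = 16

16


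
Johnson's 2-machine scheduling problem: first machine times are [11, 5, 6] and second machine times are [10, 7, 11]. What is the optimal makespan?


Apply Johnson's rule:
  Group 1 (a <= b): [(2, 5, 7), (3, 6, 11)]
  Group 2 (a > b): [(1, 11, 10)]
Optimal job order: [2, 3, 1]
Schedule:
  Job 2: M1 done at 5, M2 done at 12
  Job 3: M1 done at 11, M2 done at 23
  Job 1: M1 done at 22, M2 done at 33
Makespan = 33

33


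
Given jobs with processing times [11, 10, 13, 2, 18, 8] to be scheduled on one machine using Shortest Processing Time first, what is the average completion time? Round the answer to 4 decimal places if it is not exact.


Sort jobs by processing time (SPT order): [2, 8, 10, 11, 13, 18]
Compute completion times sequentially:
  Job 1: processing = 2, completes at 2
  Job 2: processing = 8, completes at 10
  Job 3: processing = 10, completes at 20
  Job 4: processing = 11, completes at 31
  Job 5: processing = 13, completes at 44
  Job 6: processing = 18, completes at 62
Sum of completion times = 169
Average completion time = 169/6 = 28.1667

28.1667


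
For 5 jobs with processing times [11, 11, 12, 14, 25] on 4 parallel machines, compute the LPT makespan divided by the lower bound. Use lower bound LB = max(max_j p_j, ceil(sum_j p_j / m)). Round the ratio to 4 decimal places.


LPT order: [25, 14, 12, 11, 11]
Machine loads after assignment: [25, 14, 12, 22]
LPT makespan = 25
Lower bound = max(max_job, ceil(total/4)) = max(25, 19) = 25
Ratio = 25 / 25 = 1.0

1.0


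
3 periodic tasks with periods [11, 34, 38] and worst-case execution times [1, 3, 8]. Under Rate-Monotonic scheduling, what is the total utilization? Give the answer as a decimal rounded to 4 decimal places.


Compute individual utilizations (exact fractions):
  Task 1: C/T = 1/11 (approx. 0.0909)
  Task 2: C/T = 3/34 (approx. 0.0882)
  Task 3: C/T = 8/38 = 4/19 (approx. 0.2105)
Total utilization U = 1/11 + 3/34 + 4/19 = 2769/7106
Rounded to 4 decimal places: U = 0.3897
RM (Liu & Layland) bound for 3 tasks = 0.779763; compare with U = 2769/7106 (approx. 0.389671)
U <= bound, so schedulable by RM sufficient condition.

0.3897


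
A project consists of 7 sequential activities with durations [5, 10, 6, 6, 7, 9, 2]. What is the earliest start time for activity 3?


Activity 3 starts after activities 1 through 2 complete.
Predecessor durations: [5, 10]
ES = 5 + 10 = 15

15


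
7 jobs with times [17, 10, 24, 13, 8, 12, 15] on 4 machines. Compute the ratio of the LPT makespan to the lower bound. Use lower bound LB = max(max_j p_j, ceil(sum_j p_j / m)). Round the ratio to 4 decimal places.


LPT order: [24, 17, 15, 13, 12, 10, 8]
Machine loads after assignment: [24, 25, 25, 25]
LPT makespan = 25
Lower bound = max(max_job, ceil(total/4)) = max(24, 25) = 25
Ratio = 25 / 25 = 1.0

1.0


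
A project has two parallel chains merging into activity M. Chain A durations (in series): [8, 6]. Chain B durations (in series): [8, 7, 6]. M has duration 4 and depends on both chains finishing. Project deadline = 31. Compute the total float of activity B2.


Forward pass: ES(B2) = sum of predecessors on chain B = 8
EF = ES + duration = 8 + 7 = 15
Backward pass: LF(M) = deadline = 31; LS(M) = 31 - 4 = 27
LF(B2) = LS(M) - sum(successors on chain B) = 27 - 6 = 21
LS = LF - duration = 21 - 7 = 14
Total float = LS - ES = 14 - 8 = 6

6


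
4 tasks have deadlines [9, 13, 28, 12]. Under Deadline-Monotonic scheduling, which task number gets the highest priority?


Sort tasks by relative deadline (ascending):
  Task 1: deadline = 9
  Task 4: deadline = 12
  Task 2: deadline = 13
  Task 3: deadline = 28
Priority order (highest first): [1, 4, 2, 3]
Highest priority task = 1

1


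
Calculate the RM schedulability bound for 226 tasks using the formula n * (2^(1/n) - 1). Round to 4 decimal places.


Compute 2^(1/226) = 1.0030717310
Subtract 1: 1.0030717310 - 1 = 0.0030717310
Multiply by n: 226 * 0.0030717310 = 0.6942112060
Round to 4 dp: 0.6942

0.6942


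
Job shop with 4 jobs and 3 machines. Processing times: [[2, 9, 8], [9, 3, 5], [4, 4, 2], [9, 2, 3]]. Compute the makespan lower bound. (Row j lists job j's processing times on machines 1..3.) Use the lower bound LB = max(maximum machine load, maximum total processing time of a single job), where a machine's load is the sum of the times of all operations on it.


Machine loads:
  Machine 1: 2 + 9 + 4 + 9 = 24
  Machine 2: 9 + 3 + 4 + 2 = 18
  Machine 3: 8 + 5 + 2 + 3 = 18
Max machine load = 24
Job totals:
  Job 1: 19
  Job 2: 17
  Job 3: 10
  Job 4: 14
Max job total = 19
Lower bound = max(24, 19) = 24

24


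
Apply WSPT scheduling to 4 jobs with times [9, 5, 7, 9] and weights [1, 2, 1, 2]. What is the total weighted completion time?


Compute p/w ratios and sort ascending (WSPT): [(5, 2), (9, 2), (7, 1), (9, 1)]
Compute weighted completion times:
  Job (p=5,w=2): C=5, w*C=2*5=10
  Job (p=9,w=2): C=14, w*C=2*14=28
  Job (p=7,w=1): C=21, w*C=1*21=21
  Job (p=9,w=1): C=30, w*C=1*30=30
Total weighted completion time = 89

89


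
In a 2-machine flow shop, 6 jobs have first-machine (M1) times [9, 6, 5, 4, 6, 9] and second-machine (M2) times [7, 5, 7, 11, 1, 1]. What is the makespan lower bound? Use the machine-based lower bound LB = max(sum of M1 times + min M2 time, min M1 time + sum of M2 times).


LB1 = sum(M1 times) + min(M2 times) = 39 + 1 = 40
LB2 = min(M1 times) + sum(M2 times) = 4 + 32 = 36
Lower bound = max(LB1, LB2) = max(40, 36) = 40

40


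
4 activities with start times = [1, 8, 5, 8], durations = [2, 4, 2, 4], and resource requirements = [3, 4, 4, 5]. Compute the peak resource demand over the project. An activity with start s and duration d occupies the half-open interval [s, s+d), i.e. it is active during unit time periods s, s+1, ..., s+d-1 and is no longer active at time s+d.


Each activity i is active on [start_i, start_i + duration_i).
Compute total resource usage per time slot:
  t=0: active resources = [], total = 0
  t=1: active resources = [3], total = 3
  t=2: active resources = [3], total = 3
  t=3: active resources = [], total = 0
  t=4: active resources = [], total = 0
  t=5: active resources = [4], total = 4
  t=6: active resources = [4], total = 4
  t=7: active resources = [], total = 0
  t=8: active resources = [4, 5], total = 9
  t=9: active resources = [4, 5], total = 9
  t=10: active resources = [4, 5], total = 9
  t=11: active resources = [4, 5], total = 9
Peak resource demand = 9

9


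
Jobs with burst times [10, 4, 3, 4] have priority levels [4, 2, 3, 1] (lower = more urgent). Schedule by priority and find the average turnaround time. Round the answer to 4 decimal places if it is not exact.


Sort by priority (ascending = highest first):
Order: [(1, 4), (2, 4), (3, 3), (4, 10)]
Completion times:
  Priority 1, burst=4, C=4
  Priority 2, burst=4, C=8
  Priority 3, burst=3, C=11
  Priority 4, burst=10, C=21
Average turnaround = 44/4 = 11.0

11.0


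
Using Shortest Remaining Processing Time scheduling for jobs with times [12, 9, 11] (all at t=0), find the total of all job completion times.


Since all jobs arrive at t=0, SRPT equals SPT ordering.
SPT order: [9, 11, 12]
Completion times:
  Job 1: p=9, C=9
  Job 2: p=11, C=20
  Job 3: p=12, C=32
Total completion time = 9 + 20 + 32 = 61

61


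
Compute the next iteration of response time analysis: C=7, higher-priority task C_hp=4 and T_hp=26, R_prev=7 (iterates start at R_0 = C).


R_next = C + ceil(R_prev / T_hp) * C_hp
ceil(7 / 26) = ceil(0.2692) = 1
Interference = 1 * 4 = 4
R_next = 7 + 4 = 11

11


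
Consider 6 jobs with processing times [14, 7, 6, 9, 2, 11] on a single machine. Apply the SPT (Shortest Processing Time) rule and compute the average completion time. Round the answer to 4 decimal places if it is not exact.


Sort jobs by processing time (SPT order): [2, 6, 7, 9, 11, 14]
Compute completion times sequentially:
  Job 1: processing = 2, completes at 2
  Job 2: processing = 6, completes at 8
  Job 3: processing = 7, completes at 15
  Job 4: processing = 9, completes at 24
  Job 5: processing = 11, completes at 35
  Job 6: processing = 14, completes at 49
Sum of completion times = 133
Average completion time = 133/6 = 22.1667

22.1667


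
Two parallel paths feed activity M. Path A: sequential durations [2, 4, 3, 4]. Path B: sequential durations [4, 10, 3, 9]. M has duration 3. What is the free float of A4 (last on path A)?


ES(A4) = sum of predecessors on chain A = 9
EF(A4) = ES + duration = 9 + 4 = 13
Successor of A4 is M. ES(M) = max(sum(A), sum(B)) = max(13, 26) = 26
Free float = ES(successor) - EF(current) = 26 - 13 = 13

13


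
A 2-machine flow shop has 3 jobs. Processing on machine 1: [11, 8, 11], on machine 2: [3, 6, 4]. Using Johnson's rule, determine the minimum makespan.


Apply Johnson's rule:
  Group 1 (a <= b): []
  Group 2 (a > b): [(2, 8, 6), (3, 11, 4), (1, 11, 3)]
Optimal job order: [2, 3, 1]
Schedule:
  Job 2: M1 done at 8, M2 done at 14
  Job 3: M1 done at 19, M2 done at 23
  Job 1: M1 done at 30, M2 done at 33
Makespan = 33

33


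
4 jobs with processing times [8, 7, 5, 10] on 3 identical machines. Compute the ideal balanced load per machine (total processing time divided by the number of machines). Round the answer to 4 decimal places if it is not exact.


Total processing time = 8 + 7 + 5 + 10 = 30
Number of machines = 3
Ideal balanced load = 30 / 3 = 10.0

10.0


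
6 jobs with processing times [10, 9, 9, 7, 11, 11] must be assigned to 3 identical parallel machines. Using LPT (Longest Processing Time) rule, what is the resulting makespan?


Sort jobs in decreasing order (LPT): [11, 11, 10, 9, 9, 7]
Assign each job to the least loaded machine:
  Machine 1: jobs [11, 9], load = 20
  Machine 2: jobs [11, 7], load = 18
  Machine 3: jobs [10, 9], load = 19
Makespan = max load = 20

20


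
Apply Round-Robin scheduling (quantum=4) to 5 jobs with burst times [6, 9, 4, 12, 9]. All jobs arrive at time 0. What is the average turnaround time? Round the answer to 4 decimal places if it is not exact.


Time quantum = 4
Execution trace:
  J1 runs 4 units, time = 4
  J2 runs 4 units, time = 8
  J3 runs 4 units, time = 12
  J4 runs 4 units, time = 16
  J5 runs 4 units, time = 20
  J1 runs 2 units, time = 22
  J2 runs 4 units, time = 26
  J4 runs 4 units, time = 30
  J5 runs 4 units, time = 34
  J2 runs 1 units, time = 35
  J4 runs 4 units, time = 39
  J5 runs 1 units, time = 40
Finish times: [22, 35, 12, 39, 40]
Average turnaround = 148/5 = 29.6

29.6


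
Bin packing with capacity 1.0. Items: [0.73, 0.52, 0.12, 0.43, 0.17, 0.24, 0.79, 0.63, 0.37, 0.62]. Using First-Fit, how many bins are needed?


Place items sequentially using First-Fit:
  Item 0.73 -> new Bin 1
  Item 0.52 -> new Bin 2
  Item 0.12 -> Bin 1 (now 0.85)
  Item 0.43 -> Bin 2 (now 0.95)
  Item 0.17 -> new Bin 3
  Item 0.24 -> Bin 3 (now 0.41)
  Item 0.79 -> new Bin 4
  Item 0.63 -> new Bin 5
  Item 0.37 -> Bin 3 (now 0.78)
  Item 0.62 -> new Bin 6
Total bins used = 6

6


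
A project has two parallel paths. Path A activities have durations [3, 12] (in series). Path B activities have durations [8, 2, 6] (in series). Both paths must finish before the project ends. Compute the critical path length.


Path A total = 3 + 12 = 15
Path B total = 8 + 2 + 6 = 16
Critical path = longest path = max(15, 16) = 16

16


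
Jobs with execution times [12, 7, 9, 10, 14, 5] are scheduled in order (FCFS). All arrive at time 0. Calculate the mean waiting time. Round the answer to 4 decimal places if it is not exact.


FCFS order (as given): [12, 7, 9, 10, 14, 5]
Waiting times:
  Job 1: wait = 0
  Job 2: wait = 12
  Job 3: wait = 19
  Job 4: wait = 28
  Job 5: wait = 38
  Job 6: wait = 52
Sum of waiting times = 149
Average waiting time = 149/6 = 24.8333

24.8333


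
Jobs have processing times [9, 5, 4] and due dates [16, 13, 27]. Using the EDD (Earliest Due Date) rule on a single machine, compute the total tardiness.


Sort by due date (EDD order): [(5, 13), (9, 16), (4, 27)]
Compute completion times and tardiness:
  Job 1: p=5, d=13, C=5, tardiness=max(0,5-13)=0
  Job 2: p=9, d=16, C=14, tardiness=max(0,14-16)=0
  Job 3: p=4, d=27, C=18, tardiness=max(0,18-27)=0
Total tardiness = 0

0


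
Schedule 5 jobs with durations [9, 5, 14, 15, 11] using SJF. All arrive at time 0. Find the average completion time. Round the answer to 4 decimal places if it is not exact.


SJF order (ascending): [5, 9, 11, 14, 15]
Completion times:
  Job 1: burst=5, C=5
  Job 2: burst=9, C=14
  Job 3: burst=11, C=25
  Job 4: burst=14, C=39
  Job 5: burst=15, C=54
Average completion = 137/5 = 27.4

27.4


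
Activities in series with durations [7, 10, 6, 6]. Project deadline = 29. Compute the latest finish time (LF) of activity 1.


LF(activity 1) = deadline - sum of successor durations
Successors: activities 2 through 4 with durations [10, 6, 6]
Sum of successor durations = 22
LF = 29 - 22 = 7

7


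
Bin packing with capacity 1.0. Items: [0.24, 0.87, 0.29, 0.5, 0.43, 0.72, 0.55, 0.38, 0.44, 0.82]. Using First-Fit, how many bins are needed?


Place items sequentially using First-Fit:
  Item 0.24 -> new Bin 1
  Item 0.87 -> new Bin 2
  Item 0.29 -> Bin 1 (now 0.53)
  Item 0.5 -> new Bin 3
  Item 0.43 -> Bin 1 (now 0.96)
  Item 0.72 -> new Bin 4
  Item 0.55 -> new Bin 5
  Item 0.38 -> Bin 3 (now 0.88)
  Item 0.44 -> Bin 5 (now 0.99)
  Item 0.82 -> new Bin 6
Total bins used = 6

6


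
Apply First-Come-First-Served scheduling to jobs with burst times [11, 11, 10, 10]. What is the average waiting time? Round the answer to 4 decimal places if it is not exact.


FCFS order (as given): [11, 11, 10, 10]
Waiting times:
  Job 1: wait = 0
  Job 2: wait = 11
  Job 3: wait = 22
  Job 4: wait = 32
Sum of waiting times = 65
Average waiting time = 65/4 = 16.25

16.25


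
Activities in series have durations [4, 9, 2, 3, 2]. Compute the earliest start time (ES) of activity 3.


Activity 3 starts after activities 1 through 2 complete.
Predecessor durations: [4, 9]
ES = 4 + 9 = 13

13


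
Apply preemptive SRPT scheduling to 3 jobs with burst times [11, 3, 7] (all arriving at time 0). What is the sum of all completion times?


Since all jobs arrive at t=0, SRPT equals SPT ordering.
SPT order: [3, 7, 11]
Completion times:
  Job 1: p=3, C=3
  Job 2: p=7, C=10
  Job 3: p=11, C=21
Total completion time = 3 + 10 + 21 = 34

34


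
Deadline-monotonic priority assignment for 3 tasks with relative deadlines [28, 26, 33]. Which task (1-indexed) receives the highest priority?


Sort tasks by relative deadline (ascending):
  Task 2: deadline = 26
  Task 1: deadline = 28
  Task 3: deadline = 33
Priority order (highest first): [2, 1, 3]
Highest priority task = 2

2


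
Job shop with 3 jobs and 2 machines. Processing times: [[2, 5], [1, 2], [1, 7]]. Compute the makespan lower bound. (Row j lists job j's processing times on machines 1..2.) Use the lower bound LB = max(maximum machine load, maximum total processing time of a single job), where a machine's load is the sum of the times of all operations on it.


Machine loads:
  Machine 1: 2 + 1 + 1 = 4
  Machine 2: 5 + 2 + 7 = 14
Max machine load = 14
Job totals:
  Job 1: 7
  Job 2: 3
  Job 3: 8
Max job total = 8
Lower bound = max(14, 8) = 14

14


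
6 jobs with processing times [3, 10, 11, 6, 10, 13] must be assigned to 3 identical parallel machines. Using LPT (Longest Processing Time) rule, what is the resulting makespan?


Sort jobs in decreasing order (LPT): [13, 11, 10, 10, 6, 3]
Assign each job to the least loaded machine:
  Machine 1: jobs [13, 3], load = 16
  Machine 2: jobs [11, 6], load = 17
  Machine 3: jobs [10, 10], load = 20
Makespan = max load = 20

20


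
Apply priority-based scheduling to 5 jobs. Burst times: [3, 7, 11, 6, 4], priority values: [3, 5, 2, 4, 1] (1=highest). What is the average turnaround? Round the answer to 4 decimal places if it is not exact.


Sort by priority (ascending = highest first):
Order: [(1, 4), (2, 11), (3, 3), (4, 6), (5, 7)]
Completion times:
  Priority 1, burst=4, C=4
  Priority 2, burst=11, C=15
  Priority 3, burst=3, C=18
  Priority 4, burst=6, C=24
  Priority 5, burst=7, C=31
Average turnaround = 92/5 = 18.4

18.4


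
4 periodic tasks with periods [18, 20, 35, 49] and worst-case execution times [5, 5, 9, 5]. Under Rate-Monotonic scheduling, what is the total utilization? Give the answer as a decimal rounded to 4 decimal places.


Compute individual utilizations (exact fractions):
  Task 1: C/T = 5/18 (approx. 0.2778)
  Task 2: C/T = 5/20 = 1/4 (approx. 0.25)
  Task 3: C/T = 9/35 (approx. 0.2571)
  Task 4: C/T = 5/49 (approx. 0.102)
Total utilization U = 5/18 + 1/4 + 9/35 + 5/49 = 7823/8820
Rounded to 4 decimal places: U = 0.8870
RM (Liu & Layland) bound for 4 tasks = 0.756828; compare with U = 7823/8820 (approx. 0.886961)
bound < U <= 1, so the RM sufficient condition is not met (inconclusive; an exact test such as response-time analysis is needed).

0.8870


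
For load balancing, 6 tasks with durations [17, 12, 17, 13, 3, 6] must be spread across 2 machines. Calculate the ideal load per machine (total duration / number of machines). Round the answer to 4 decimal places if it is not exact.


Total processing time = 17 + 12 + 17 + 13 + 3 + 6 = 68
Number of machines = 2
Ideal balanced load = 68 / 2 = 34.0

34.0


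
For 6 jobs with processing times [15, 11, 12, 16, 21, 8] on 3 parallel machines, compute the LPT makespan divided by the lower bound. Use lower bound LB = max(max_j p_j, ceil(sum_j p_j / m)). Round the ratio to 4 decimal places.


LPT order: [21, 16, 15, 12, 11, 8]
Machine loads after assignment: [29, 27, 27]
LPT makespan = 29
Lower bound = max(max_job, ceil(total/3)) = max(21, 28) = 28
Ratio = 29 / 28 = 1.0357

1.0357


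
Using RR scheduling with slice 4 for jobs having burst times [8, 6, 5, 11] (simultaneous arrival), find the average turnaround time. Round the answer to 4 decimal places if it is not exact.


Time quantum = 4
Execution trace:
  J1 runs 4 units, time = 4
  J2 runs 4 units, time = 8
  J3 runs 4 units, time = 12
  J4 runs 4 units, time = 16
  J1 runs 4 units, time = 20
  J2 runs 2 units, time = 22
  J3 runs 1 units, time = 23
  J4 runs 4 units, time = 27
  J4 runs 3 units, time = 30
Finish times: [20, 22, 23, 30]
Average turnaround = 95/4 = 23.75

23.75


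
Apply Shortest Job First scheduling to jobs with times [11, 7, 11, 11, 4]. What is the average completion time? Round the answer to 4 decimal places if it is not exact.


SJF order (ascending): [4, 7, 11, 11, 11]
Completion times:
  Job 1: burst=4, C=4
  Job 2: burst=7, C=11
  Job 3: burst=11, C=22
  Job 4: burst=11, C=33
  Job 5: burst=11, C=44
Average completion = 114/5 = 22.8

22.8


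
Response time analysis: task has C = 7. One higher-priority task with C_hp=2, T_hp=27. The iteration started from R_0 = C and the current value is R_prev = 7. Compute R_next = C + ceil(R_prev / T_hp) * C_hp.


R_next = C + ceil(R_prev / T_hp) * C_hp
ceil(7 / 27) = ceil(0.2593) = 1
Interference = 1 * 2 = 2
R_next = 7 + 2 = 9

9


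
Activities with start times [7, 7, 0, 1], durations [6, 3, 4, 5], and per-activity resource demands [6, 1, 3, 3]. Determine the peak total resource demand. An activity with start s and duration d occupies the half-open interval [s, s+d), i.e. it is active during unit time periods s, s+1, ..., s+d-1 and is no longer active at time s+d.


Each activity i is active on [start_i, start_i + duration_i).
Compute total resource usage per time slot:
  t=0: active resources = [3], total = 3
  t=1: active resources = [3, 3], total = 6
  t=2: active resources = [3, 3], total = 6
  t=3: active resources = [3, 3], total = 6
  t=4: active resources = [3], total = 3
  t=5: active resources = [3], total = 3
  t=6: active resources = [], total = 0
  t=7: active resources = [6, 1], total = 7
  t=8: active resources = [6, 1], total = 7
  t=9: active resources = [6, 1], total = 7
  t=10: active resources = [6], total = 6
  t=11: active resources = [6], total = 6
  t=12: active resources = [6], total = 6
Peak resource demand = 7

7


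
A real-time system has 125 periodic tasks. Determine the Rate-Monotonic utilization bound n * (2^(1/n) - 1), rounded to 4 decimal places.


Compute 2^(1/125) = 1.0055605804
Subtract 1: 1.0055605804 - 1 = 0.0055605804
Multiply by n: 125 * 0.0055605804 = 0.6950725500
Round to 4 dp: 0.6951

0.6951


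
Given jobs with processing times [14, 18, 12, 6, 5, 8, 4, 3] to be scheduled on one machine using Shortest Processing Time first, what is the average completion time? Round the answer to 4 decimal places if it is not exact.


Sort jobs by processing time (SPT order): [3, 4, 5, 6, 8, 12, 14, 18]
Compute completion times sequentially:
  Job 1: processing = 3, completes at 3
  Job 2: processing = 4, completes at 7
  Job 3: processing = 5, completes at 12
  Job 4: processing = 6, completes at 18
  Job 5: processing = 8, completes at 26
  Job 6: processing = 12, completes at 38
  Job 7: processing = 14, completes at 52
  Job 8: processing = 18, completes at 70
Sum of completion times = 226
Average completion time = 226/8 = 28.25

28.25


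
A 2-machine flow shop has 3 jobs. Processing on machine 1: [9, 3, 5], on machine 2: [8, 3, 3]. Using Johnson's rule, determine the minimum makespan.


Apply Johnson's rule:
  Group 1 (a <= b): [(2, 3, 3)]
  Group 2 (a > b): [(1, 9, 8), (3, 5, 3)]
Optimal job order: [2, 1, 3]
Schedule:
  Job 2: M1 done at 3, M2 done at 6
  Job 1: M1 done at 12, M2 done at 20
  Job 3: M1 done at 17, M2 done at 23
Makespan = 23

23


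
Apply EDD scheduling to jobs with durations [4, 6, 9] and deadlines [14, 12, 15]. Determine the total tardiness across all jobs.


Sort by due date (EDD order): [(6, 12), (4, 14), (9, 15)]
Compute completion times and tardiness:
  Job 1: p=6, d=12, C=6, tardiness=max(0,6-12)=0
  Job 2: p=4, d=14, C=10, tardiness=max(0,10-14)=0
  Job 3: p=9, d=15, C=19, tardiness=max(0,19-15)=4
Total tardiness = 4

4


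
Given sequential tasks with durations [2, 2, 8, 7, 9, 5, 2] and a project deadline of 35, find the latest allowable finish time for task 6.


LF(activity 6) = deadline - sum of successor durations
Successors: activities 7 through 7 with durations [2]
Sum of successor durations = 2
LF = 35 - 2 = 33

33


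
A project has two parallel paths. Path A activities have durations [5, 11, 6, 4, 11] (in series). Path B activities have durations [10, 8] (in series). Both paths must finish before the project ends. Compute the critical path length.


Path A total = 5 + 11 + 6 + 4 + 11 = 37
Path B total = 10 + 8 = 18
Critical path = longest path = max(37, 18) = 37

37


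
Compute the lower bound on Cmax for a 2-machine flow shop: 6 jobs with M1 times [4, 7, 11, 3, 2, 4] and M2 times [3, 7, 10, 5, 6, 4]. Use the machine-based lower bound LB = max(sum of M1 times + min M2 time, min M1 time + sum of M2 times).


LB1 = sum(M1 times) + min(M2 times) = 31 + 3 = 34
LB2 = min(M1 times) + sum(M2 times) = 2 + 35 = 37
Lower bound = max(LB1, LB2) = max(34, 37) = 37

37


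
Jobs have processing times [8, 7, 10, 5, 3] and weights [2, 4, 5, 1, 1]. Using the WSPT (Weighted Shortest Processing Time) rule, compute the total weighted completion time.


Compute p/w ratios and sort ascending (WSPT): [(7, 4), (10, 5), (3, 1), (8, 2), (5, 1)]
Compute weighted completion times:
  Job (p=7,w=4): C=7, w*C=4*7=28
  Job (p=10,w=5): C=17, w*C=5*17=85
  Job (p=3,w=1): C=20, w*C=1*20=20
  Job (p=8,w=2): C=28, w*C=2*28=56
  Job (p=5,w=1): C=33, w*C=1*33=33
Total weighted completion time = 222

222


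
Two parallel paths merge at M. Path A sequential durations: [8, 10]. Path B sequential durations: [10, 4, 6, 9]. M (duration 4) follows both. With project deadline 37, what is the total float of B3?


Forward pass: ES(B3) = sum of predecessors on chain B = 14
EF = ES + duration = 14 + 6 = 20
Backward pass: LF(M) = deadline = 37; LS(M) = 37 - 4 = 33
LF(B3) = LS(M) - sum(successors on chain B) = 33 - 9 = 24
LS = LF - duration = 24 - 6 = 18
Total float = LS - ES = 18 - 14 = 4

4


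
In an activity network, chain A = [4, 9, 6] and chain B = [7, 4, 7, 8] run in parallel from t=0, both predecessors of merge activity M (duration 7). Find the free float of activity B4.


ES(B4) = sum of predecessors on chain B = 18
EF(B4) = ES + duration = 18 + 8 = 26
Successor of B4 is M. ES(M) = max(sum(A), sum(B)) = max(19, 26) = 26
Free float = ES(successor) - EF(current) = 26 - 26 = 0

0


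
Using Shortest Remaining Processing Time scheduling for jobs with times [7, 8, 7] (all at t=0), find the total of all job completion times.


Since all jobs arrive at t=0, SRPT equals SPT ordering.
SPT order: [7, 7, 8]
Completion times:
  Job 1: p=7, C=7
  Job 2: p=7, C=14
  Job 3: p=8, C=22
Total completion time = 7 + 14 + 22 = 43

43


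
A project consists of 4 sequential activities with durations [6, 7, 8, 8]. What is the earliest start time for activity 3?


Activity 3 starts after activities 1 through 2 complete.
Predecessor durations: [6, 7]
ES = 6 + 7 = 13

13


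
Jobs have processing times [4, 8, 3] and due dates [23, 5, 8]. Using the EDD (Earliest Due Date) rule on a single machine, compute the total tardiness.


Sort by due date (EDD order): [(8, 5), (3, 8), (4, 23)]
Compute completion times and tardiness:
  Job 1: p=8, d=5, C=8, tardiness=max(0,8-5)=3
  Job 2: p=3, d=8, C=11, tardiness=max(0,11-8)=3
  Job 3: p=4, d=23, C=15, tardiness=max(0,15-23)=0
Total tardiness = 6

6


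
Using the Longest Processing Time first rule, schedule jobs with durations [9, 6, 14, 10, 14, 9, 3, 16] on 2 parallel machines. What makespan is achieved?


Sort jobs in decreasing order (LPT): [16, 14, 14, 10, 9, 9, 6, 3]
Assign each job to the least loaded machine:
  Machine 1: jobs [16, 10, 9, 6], load = 41
  Machine 2: jobs [14, 14, 9, 3], load = 40
Makespan = max load = 41

41


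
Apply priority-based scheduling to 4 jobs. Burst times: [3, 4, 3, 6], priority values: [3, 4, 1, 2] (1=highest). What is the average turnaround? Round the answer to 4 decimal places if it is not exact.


Sort by priority (ascending = highest first):
Order: [(1, 3), (2, 6), (3, 3), (4, 4)]
Completion times:
  Priority 1, burst=3, C=3
  Priority 2, burst=6, C=9
  Priority 3, burst=3, C=12
  Priority 4, burst=4, C=16
Average turnaround = 40/4 = 10.0

10.0


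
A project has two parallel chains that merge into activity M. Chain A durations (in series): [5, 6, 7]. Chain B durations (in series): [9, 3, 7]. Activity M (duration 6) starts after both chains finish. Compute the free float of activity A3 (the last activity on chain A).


ES(A3) = sum of predecessors on chain A = 11
EF(A3) = ES + duration = 11 + 7 = 18
Successor of A3 is M. ES(M) = max(sum(A), sum(B)) = max(18, 19) = 19
Free float = ES(successor) - EF(current) = 19 - 18 = 1

1


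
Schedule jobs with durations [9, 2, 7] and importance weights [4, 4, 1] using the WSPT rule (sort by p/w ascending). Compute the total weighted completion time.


Compute p/w ratios and sort ascending (WSPT): [(2, 4), (9, 4), (7, 1)]
Compute weighted completion times:
  Job (p=2,w=4): C=2, w*C=4*2=8
  Job (p=9,w=4): C=11, w*C=4*11=44
  Job (p=7,w=1): C=18, w*C=1*18=18
Total weighted completion time = 70

70


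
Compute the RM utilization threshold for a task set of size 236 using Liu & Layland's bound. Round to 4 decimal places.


Compute 2^(1/236) = 1.0029413817
Subtract 1: 1.0029413817 - 1 = 0.0029413817
Multiply by n: 236 * 0.0029413817 = 0.6941660812
Round to 4 dp: 0.6942

0.6942


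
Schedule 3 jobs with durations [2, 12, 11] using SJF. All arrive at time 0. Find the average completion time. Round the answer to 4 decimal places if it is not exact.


SJF order (ascending): [2, 11, 12]
Completion times:
  Job 1: burst=2, C=2
  Job 2: burst=11, C=13
  Job 3: burst=12, C=25
Average completion = 40/3 = 13.3333

13.3333


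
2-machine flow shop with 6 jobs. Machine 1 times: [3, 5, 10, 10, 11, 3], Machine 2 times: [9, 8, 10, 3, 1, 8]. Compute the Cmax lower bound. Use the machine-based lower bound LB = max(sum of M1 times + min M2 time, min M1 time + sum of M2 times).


LB1 = sum(M1 times) + min(M2 times) = 42 + 1 = 43
LB2 = min(M1 times) + sum(M2 times) = 3 + 39 = 42
Lower bound = max(LB1, LB2) = max(43, 42) = 43

43


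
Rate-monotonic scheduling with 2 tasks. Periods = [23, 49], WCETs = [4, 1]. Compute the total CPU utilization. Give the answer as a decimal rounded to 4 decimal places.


Compute individual utilizations (exact fractions):
  Task 1: C/T = 4/23 (approx. 0.1739)
  Task 2: C/T = 1/49 (approx. 0.0204)
Total utilization U = 4/23 + 1/49 = 219/1127
Rounded to 4 decimal places: U = 0.1943
RM (Liu & Layland) bound for 2 tasks = 0.828427; compare with U = 219/1127 (approx. 0.194321)
U <= bound, so schedulable by RM sufficient condition.

0.1943


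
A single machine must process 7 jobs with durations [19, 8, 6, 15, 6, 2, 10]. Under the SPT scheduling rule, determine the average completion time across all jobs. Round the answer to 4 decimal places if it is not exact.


Sort jobs by processing time (SPT order): [2, 6, 6, 8, 10, 15, 19]
Compute completion times sequentially:
  Job 1: processing = 2, completes at 2
  Job 2: processing = 6, completes at 8
  Job 3: processing = 6, completes at 14
  Job 4: processing = 8, completes at 22
  Job 5: processing = 10, completes at 32
  Job 6: processing = 15, completes at 47
  Job 7: processing = 19, completes at 66
Sum of completion times = 191
Average completion time = 191/7 = 27.2857

27.2857


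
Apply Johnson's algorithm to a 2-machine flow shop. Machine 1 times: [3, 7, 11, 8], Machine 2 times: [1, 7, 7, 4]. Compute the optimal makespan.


Apply Johnson's rule:
  Group 1 (a <= b): [(2, 7, 7)]
  Group 2 (a > b): [(3, 11, 7), (4, 8, 4), (1, 3, 1)]
Optimal job order: [2, 3, 4, 1]
Schedule:
  Job 2: M1 done at 7, M2 done at 14
  Job 3: M1 done at 18, M2 done at 25
  Job 4: M1 done at 26, M2 done at 30
  Job 1: M1 done at 29, M2 done at 31
Makespan = 31

31


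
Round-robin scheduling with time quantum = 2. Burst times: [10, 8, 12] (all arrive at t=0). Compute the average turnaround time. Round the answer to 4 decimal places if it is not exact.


Time quantum = 2
Execution trace:
  J1 runs 2 units, time = 2
  J2 runs 2 units, time = 4
  J3 runs 2 units, time = 6
  J1 runs 2 units, time = 8
  J2 runs 2 units, time = 10
  J3 runs 2 units, time = 12
  J1 runs 2 units, time = 14
  J2 runs 2 units, time = 16
  J3 runs 2 units, time = 18
  J1 runs 2 units, time = 20
  J2 runs 2 units, time = 22
  J3 runs 2 units, time = 24
  J1 runs 2 units, time = 26
  J3 runs 2 units, time = 28
  J3 runs 2 units, time = 30
Finish times: [26, 22, 30]
Average turnaround = 78/3 = 26.0

26.0


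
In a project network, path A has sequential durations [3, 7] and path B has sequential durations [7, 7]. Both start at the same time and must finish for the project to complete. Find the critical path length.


Path A total = 3 + 7 = 10
Path B total = 7 + 7 = 14
Critical path = longest path = max(10, 14) = 14

14


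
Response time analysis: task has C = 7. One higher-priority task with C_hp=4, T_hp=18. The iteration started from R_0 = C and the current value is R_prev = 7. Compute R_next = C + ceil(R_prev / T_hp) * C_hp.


R_next = C + ceil(R_prev / T_hp) * C_hp
ceil(7 / 18) = ceil(0.3889) = 1
Interference = 1 * 4 = 4
R_next = 7 + 4 = 11

11


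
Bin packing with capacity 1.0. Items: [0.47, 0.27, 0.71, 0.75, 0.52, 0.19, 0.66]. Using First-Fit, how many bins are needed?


Place items sequentially using First-Fit:
  Item 0.47 -> new Bin 1
  Item 0.27 -> Bin 1 (now 0.74)
  Item 0.71 -> new Bin 2
  Item 0.75 -> new Bin 3
  Item 0.52 -> new Bin 4
  Item 0.19 -> Bin 1 (now 0.93)
  Item 0.66 -> new Bin 5
Total bins used = 5

5


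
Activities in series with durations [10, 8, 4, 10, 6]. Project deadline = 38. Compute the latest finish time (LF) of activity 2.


LF(activity 2) = deadline - sum of successor durations
Successors: activities 3 through 5 with durations [4, 10, 6]
Sum of successor durations = 20
LF = 38 - 20 = 18

18


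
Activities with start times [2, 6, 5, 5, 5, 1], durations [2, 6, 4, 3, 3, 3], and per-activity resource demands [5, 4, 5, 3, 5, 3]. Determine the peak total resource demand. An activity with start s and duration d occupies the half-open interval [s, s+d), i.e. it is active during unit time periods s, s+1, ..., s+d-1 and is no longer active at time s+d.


Each activity i is active on [start_i, start_i + duration_i).
Compute total resource usage per time slot:
  t=0: active resources = [], total = 0
  t=1: active resources = [3], total = 3
  t=2: active resources = [5, 3], total = 8
  t=3: active resources = [5, 3], total = 8
  t=4: active resources = [], total = 0
  t=5: active resources = [5, 3, 5], total = 13
  t=6: active resources = [4, 5, 3, 5], total = 17
  t=7: active resources = [4, 5, 3, 5], total = 17
  t=8: active resources = [4, 5], total = 9
  t=9: active resources = [4], total = 4
  t=10: active resources = [4], total = 4
  t=11: active resources = [4], total = 4
Peak resource demand = 17

17


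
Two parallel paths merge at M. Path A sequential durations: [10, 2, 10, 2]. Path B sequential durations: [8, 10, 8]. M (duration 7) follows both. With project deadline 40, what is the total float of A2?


Forward pass: ES(A2) = sum of predecessors on chain A = 10
EF = ES + duration = 10 + 2 = 12
Backward pass: LF(M) = deadline = 40; LS(M) = 40 - 7 = 33
LF(A2) = LS(M) - sum(successors on chain A) = 33 - 12 = 21
LS = LF - duration = 21 - 2 = 19
Total float = LS - ES = 19 - 10 = 9

9


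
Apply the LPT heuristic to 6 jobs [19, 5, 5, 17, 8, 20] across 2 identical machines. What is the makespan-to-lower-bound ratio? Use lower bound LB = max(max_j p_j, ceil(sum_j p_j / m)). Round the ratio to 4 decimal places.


LPT order: [20, 19, 17, 8, 5, 5]
Machine loads after assignment: [38, 36]
LPT makespan = 38
Lower bound = max(max_job, ceil(total/2)) = max(20, 37) = 37
Ratio = 38 / 37 = 1.027

1.027


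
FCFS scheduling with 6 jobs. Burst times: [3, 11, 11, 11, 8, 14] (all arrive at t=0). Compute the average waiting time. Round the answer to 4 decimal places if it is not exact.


FCFS order (as given): [3, 11, 11, 11, 8, 14]
Waiting times:
  Job 1: wait = 0
  Job 2: wait = 3
  Job 3: wait = 14
  Job 4: wait = 25
  Job 5: wait = 36
  Job 6: wait = 44
Sum of waiting times = 122
Average waiting time = 122/6 = 20.3333

20.3333


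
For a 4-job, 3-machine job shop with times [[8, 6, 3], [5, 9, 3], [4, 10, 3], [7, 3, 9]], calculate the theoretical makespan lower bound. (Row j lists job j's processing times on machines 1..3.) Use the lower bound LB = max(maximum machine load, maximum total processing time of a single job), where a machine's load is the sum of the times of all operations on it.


Machine loads:
  Machine 1: 8 + 5 + 4 + 7 = 24
  Machine 2: 6 + 9 + 10 + 3 = 28
  Machine 3: 3 + 3 + 3 + 9 = 18
Max machine load = 28
Job totals:
  Job 1: 17
  Job 2: 17
  Job 3: 17
  Job 4: 19
Max job total = 19
Lower bound = max(28, 19) = 28

28


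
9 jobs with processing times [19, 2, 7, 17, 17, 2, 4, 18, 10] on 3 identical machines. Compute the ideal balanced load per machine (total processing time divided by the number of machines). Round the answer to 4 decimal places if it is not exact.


Total processing time = 19 + 2 + 7 + 17 + 17 + 2 + 4 + 18 + 10 = 96
Number of machines = 3
Ideal balanced load = 96 / 3 = 32.0

32.0


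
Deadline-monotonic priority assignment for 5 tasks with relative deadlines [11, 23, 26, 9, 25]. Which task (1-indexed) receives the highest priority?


Sort tasks by relative deadline (ascending):
  Task 4: deadline = 9
  Task 1: deadline = 11
  Task 2: deadline = 23
  Task 5: deadline = 25
  Task 3: deadline = 26
Priority order (highest first): [4, 1, 2, 5, 3]
Highest priority task = 4

4


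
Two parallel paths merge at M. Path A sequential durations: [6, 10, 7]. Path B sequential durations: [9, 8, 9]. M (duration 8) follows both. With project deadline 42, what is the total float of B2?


Forward pass: ES(B2) = sum of predecessors on chain B = 9
EF = ES + duration = 9 + 8 = 17
Backward pass: LF(M) = deadline = 42; LS(M) = 42 - 8 = 34
LF(B2) = LS(M) - sum(successors on chain B) = 34 - 9 = 25
LS = LF - duration = 25 - 8 = 17
Total float = LS - ES = 17 - 9 = 8

8


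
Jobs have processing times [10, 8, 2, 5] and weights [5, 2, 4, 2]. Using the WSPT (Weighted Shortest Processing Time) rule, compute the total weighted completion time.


Compute p/w ratios and sort ascending (WSPT): [(2, 4), (10, 5), (5, 2), (8, 2)]
Compute weighted completion times:
  Job (p=2,w=4): C=2, w*C=4*2=8
  Job (p=10,w=5): C=12, w*C=5*12=60
  Job (p=5,w=2): C=17, w*C=2*17=34
  Job (p=8,w=2): C=25, w*C=2*25=50
Total weighted completion time = 152

152


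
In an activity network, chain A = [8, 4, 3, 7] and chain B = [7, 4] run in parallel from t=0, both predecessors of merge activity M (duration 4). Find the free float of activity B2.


ES(B2) = sum of predecessors on chain B = 7
EF(B2) = ES + duration = 7 + 4 = 11
Successor of B2 is M. ES(M) = max(sum(A), sum(B)) = max(22, 11) = 22
Free float = ES(successor) - EF(current) = 22 - 11 = 11

11
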